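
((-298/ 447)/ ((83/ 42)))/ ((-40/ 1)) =7/ 830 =0.01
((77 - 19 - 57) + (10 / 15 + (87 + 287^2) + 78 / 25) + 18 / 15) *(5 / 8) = 6184649 / 120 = 51538.74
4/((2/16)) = 32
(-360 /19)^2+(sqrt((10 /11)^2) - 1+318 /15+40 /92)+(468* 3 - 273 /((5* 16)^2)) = 1043098257131 /584531200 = 1784.50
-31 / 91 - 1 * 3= -3.34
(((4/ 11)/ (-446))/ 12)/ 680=-1/ 10008240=-0.00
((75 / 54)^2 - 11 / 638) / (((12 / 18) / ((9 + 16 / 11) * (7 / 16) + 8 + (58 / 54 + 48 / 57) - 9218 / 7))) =-3734.74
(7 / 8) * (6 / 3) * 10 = 35 / 2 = 17.50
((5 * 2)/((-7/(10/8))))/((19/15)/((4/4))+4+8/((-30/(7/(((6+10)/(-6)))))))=-375/1253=-0.30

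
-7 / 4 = -1.75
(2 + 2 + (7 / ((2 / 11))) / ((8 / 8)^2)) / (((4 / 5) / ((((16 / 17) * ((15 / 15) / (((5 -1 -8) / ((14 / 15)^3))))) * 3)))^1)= -1372 / 45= -30.49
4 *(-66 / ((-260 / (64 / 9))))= 1408 / 195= 7.22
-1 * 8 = -8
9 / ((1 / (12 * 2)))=216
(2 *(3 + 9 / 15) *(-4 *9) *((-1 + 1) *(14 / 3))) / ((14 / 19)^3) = 0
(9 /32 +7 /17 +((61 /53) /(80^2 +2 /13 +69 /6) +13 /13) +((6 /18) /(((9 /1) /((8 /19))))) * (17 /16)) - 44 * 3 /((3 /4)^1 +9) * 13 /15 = -123574248589441 /12328366998240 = -10.02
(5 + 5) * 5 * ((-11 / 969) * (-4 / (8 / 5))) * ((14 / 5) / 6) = 1925 / 2907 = 0.66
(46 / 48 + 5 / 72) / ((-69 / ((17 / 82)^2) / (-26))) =139009 / 8351208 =0.02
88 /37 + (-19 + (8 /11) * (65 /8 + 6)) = -2584 /407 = -6.35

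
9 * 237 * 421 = 897993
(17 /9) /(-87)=-17 /783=-0.02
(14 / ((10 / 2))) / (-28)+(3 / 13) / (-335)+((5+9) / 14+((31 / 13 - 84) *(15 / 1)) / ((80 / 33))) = -35125401 / 69680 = -504.10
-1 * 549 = -549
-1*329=-329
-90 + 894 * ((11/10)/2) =4017/10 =401.70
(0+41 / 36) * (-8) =-82 / 9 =-9.11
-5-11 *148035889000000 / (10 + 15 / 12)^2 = -1042172658560405 / 81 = -12866329118029.69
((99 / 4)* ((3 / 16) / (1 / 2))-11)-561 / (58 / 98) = -881243 / 928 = -949.62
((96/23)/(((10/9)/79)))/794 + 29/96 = 2962139/4382880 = 0.68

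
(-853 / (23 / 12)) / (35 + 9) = -2559 / 253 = -10.11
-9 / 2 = -4.50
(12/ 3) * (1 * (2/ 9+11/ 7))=7.17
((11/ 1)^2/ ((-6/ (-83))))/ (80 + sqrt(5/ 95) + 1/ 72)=20.86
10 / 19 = 0.53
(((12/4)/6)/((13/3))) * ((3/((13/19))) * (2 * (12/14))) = 1026/1183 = 0.87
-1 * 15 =-15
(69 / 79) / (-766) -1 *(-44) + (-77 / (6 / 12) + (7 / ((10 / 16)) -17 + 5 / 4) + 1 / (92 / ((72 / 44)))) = -17535104551 / 153100420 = -114.53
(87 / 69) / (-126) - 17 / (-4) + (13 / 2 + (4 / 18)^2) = 562817 / 52164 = 10.79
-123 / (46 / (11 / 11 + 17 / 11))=-1722 / 253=-6.81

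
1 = 1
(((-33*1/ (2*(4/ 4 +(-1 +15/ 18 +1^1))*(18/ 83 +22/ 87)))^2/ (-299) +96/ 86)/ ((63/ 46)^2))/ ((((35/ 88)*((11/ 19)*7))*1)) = -480240435505/ 13029550724736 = -0.04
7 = 7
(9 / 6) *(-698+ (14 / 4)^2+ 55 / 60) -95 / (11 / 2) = -45959 / 44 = -1044.52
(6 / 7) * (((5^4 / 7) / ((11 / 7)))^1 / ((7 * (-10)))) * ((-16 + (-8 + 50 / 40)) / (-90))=-325 / 1848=-0.18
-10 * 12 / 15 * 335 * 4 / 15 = -2144 / 3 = -714.67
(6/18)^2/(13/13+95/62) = 0.04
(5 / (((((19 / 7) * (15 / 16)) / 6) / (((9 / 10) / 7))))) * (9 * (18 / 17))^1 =23328 / 1615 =14.44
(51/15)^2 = 289/25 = 11.56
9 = 9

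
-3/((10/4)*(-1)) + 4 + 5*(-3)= -49/5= -9.80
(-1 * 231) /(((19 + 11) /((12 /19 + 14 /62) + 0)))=-7777 /1178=-6.60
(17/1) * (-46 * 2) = -1564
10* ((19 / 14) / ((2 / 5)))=475 / 14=33.93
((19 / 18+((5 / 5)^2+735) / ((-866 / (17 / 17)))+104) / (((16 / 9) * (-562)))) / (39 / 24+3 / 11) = -8933969 / 162555128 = -0.05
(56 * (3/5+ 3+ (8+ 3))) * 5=4088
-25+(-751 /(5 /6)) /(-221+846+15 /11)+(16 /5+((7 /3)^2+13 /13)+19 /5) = -2014447 /155025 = -12.99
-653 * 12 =-7836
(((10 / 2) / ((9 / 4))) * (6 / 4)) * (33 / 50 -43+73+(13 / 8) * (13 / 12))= 108.07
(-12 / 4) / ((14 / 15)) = -45 / 14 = -3.21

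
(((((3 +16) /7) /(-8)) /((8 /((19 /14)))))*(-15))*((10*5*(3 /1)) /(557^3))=0.00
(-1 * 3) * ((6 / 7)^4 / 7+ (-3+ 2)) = 46533 / 16807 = 2.77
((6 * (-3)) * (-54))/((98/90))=43740/49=892.65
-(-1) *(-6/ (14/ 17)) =-51/ 7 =-7.29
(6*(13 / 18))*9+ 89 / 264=10385 / 264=39.34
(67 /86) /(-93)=-67 /7998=-0.01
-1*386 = -386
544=544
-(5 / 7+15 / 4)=-125 / 28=-4.46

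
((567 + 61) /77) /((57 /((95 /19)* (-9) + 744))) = 146324 /1463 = 100.02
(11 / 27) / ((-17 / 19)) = -209 / 459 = -0.46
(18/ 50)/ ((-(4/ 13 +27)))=-117/ 8875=-0.01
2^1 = 2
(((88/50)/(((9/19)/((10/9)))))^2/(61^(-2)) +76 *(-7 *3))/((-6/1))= -5070292082/492075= -10303.90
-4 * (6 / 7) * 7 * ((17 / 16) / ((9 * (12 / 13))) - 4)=6691 / 72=92.93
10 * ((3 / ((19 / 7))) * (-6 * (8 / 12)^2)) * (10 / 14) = -400 / 19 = -21.05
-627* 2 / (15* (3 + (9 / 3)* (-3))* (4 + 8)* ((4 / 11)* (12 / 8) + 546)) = 2299 / 1082160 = 0.00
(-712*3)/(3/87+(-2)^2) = -20648/39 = -529.44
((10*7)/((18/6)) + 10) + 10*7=310/3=103.33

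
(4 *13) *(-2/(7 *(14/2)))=-104/49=-2.12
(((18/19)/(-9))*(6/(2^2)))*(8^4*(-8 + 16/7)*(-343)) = -24084480/19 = -1267604.21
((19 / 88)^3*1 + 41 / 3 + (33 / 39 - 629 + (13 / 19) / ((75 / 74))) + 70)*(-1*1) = 6865102960193 / 12624268800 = 543.80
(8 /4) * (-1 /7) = -2 /7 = -0.29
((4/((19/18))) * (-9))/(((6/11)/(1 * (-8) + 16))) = -9504/19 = -500.21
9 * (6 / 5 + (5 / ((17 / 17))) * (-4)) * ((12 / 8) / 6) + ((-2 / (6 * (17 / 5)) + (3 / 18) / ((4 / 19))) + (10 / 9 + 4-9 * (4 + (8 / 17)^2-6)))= -2131607 / 104040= -20.49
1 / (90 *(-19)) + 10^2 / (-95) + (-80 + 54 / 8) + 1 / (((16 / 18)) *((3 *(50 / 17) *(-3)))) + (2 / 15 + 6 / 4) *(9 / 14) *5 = -4726147 / 68400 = -69.10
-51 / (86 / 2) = -51 / 43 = -1.19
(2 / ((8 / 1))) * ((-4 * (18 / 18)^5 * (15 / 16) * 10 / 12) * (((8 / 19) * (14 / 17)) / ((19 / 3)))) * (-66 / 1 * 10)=173250 / 6137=28.23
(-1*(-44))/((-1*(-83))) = 44/83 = 0.53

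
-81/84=-27/28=-0.96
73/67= 1.09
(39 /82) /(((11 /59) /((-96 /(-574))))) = 55224 /129437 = 0.43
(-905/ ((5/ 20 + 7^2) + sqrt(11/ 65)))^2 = 2148852501146000/ 6362547163281 - 1342414736000 * sqrt(715)/ 6362547163281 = 332.09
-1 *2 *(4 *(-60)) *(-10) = -4800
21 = 21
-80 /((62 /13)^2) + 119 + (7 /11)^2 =13475548 /116281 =115.89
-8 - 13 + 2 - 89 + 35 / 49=-751 / 7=-107.29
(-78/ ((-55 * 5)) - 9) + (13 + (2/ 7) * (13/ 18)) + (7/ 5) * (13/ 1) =393104/ 17325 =22.69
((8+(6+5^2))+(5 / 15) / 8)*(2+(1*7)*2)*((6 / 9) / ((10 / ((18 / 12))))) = 62.47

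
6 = 6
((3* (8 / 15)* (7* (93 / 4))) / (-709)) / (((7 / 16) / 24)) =-71424 / 3545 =-20.15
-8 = -8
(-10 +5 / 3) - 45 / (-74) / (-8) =-8.41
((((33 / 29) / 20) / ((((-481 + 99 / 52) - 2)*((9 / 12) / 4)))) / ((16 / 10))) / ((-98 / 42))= 286 / 1692817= 0.00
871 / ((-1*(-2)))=871 / 2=435.50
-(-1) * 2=2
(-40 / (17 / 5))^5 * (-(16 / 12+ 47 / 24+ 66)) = 66520000000000 / 4259571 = 15616596.13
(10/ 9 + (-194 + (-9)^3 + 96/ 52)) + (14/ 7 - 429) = -157604/ 117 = -1347.04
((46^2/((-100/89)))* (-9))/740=423729/18500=22.90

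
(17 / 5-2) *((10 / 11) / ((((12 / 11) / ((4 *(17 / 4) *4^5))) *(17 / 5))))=17920 / 3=5973.33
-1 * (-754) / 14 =377 / 7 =53.86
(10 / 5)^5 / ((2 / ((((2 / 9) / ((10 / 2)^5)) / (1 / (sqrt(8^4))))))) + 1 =30173 / 28125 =1.07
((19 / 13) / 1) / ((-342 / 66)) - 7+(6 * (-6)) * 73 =-102776 / 39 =-2635.28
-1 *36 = -36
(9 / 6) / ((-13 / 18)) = -27 / 13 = -2.08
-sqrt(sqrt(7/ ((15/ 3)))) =-5^(3/ 4) * 7^(1/ 4)/ 5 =-1.09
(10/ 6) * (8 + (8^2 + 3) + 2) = 385/ 3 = 128.33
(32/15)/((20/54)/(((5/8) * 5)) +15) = 288/2041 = 0.14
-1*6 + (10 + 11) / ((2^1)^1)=9 / 2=4.50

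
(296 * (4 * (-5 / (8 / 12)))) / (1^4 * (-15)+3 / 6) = 17760 / 29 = 612.41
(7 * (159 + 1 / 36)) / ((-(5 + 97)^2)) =-40075 / 374544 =-0.11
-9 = -9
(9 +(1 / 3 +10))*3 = 58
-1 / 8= -0.12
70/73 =0.96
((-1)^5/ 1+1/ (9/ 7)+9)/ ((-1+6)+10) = 79/ 135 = 0.59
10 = 10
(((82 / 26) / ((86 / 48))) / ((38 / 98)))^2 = 2324782656 / 112805641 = 20.61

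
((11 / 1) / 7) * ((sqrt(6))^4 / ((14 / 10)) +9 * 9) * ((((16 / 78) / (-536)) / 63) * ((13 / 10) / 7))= -913 / 4826010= -0.00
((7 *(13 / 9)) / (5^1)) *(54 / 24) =91 / 20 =4.55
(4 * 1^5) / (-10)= -0.40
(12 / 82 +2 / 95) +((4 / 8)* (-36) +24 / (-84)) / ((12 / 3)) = -120076 / 27265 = -4.40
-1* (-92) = 92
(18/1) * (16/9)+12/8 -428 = -789/2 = -394.50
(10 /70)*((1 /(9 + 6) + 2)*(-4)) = -124 /105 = -1.18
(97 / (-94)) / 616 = -97 / 57904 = -0.00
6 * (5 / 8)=15 / 4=3.75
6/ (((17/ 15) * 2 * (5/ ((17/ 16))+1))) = 45/ 97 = 0.46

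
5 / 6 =0.83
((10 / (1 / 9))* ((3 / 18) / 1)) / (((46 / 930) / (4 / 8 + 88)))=1234575 / 46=26838.59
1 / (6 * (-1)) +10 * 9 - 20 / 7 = 3653 / 42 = 86.98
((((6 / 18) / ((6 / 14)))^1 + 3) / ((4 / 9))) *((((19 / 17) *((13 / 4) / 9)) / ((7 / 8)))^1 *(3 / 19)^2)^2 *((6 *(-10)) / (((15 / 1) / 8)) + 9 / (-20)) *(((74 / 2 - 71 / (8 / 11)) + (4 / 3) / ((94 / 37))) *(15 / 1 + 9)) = 7435604033 / 141335110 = 52.61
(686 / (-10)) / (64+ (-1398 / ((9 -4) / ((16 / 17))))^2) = -495635 / 500789824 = -0.00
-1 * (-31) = 31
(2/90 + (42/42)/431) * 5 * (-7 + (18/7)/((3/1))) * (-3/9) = 2924/11637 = 0.25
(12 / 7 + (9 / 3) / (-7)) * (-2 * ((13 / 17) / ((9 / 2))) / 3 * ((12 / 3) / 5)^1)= -208 / 1785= -0.12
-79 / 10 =-7.90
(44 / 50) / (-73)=-22 / 1825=-0.01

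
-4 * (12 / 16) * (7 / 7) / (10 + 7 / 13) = -39 / 137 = -0.28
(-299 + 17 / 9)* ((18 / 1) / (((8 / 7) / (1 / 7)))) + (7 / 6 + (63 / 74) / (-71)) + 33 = -9998551 / 15762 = -634.35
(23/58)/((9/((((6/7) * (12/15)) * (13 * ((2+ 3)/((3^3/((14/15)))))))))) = 2392/35235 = 0.07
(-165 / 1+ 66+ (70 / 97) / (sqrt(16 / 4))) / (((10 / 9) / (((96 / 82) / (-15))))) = 688896 / 99425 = 6.93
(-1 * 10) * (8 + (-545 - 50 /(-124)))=166345 /31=5365.97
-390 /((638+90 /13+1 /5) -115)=-4225 /5743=-0.74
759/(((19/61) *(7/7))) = 46299/19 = 2436.79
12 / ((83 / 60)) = 720 / 83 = 8.67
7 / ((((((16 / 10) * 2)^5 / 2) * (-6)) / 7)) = -153125 / 3145728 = -0.05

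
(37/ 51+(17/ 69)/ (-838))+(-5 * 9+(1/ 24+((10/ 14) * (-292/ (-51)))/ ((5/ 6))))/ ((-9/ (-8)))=-2159747003/ 61927362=-34.88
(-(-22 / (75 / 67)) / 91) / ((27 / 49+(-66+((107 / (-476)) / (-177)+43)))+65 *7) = 41395816 / 82908724925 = 0.00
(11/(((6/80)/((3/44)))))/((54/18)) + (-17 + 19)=16/3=5.33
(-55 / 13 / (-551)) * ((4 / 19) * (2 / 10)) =44 / 136097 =0.00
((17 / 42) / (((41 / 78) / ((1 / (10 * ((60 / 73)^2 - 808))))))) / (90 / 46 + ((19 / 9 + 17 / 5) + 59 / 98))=-1706500341 / 144377687312584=-0.00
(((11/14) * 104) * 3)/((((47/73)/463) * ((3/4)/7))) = 77332112/47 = 1645364.09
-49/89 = -0.55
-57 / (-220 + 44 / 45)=2565 / 9856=0.26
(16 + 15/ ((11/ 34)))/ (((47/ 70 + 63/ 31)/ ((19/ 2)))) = 14141890/ 64537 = 219.13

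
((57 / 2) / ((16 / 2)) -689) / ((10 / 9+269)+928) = -98703 / 172528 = -0.57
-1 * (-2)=2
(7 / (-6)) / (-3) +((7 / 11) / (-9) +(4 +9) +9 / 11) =311 / 22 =14.14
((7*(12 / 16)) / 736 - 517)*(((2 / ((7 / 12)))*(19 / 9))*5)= -144592565 / 7728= -18710.22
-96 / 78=-16 / 13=-1.23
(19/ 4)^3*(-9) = -61731/ 64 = -964.55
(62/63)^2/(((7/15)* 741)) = 19220/6862401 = 0.00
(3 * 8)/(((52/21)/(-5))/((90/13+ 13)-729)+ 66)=2903670/7985177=0.36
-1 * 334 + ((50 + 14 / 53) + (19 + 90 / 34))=-236142 / 901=-262.09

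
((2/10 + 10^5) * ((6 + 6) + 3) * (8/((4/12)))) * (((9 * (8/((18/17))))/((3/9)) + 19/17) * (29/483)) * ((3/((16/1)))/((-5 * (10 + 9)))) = -455054410107/520030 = -875054.15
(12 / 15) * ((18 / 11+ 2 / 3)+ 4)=832 / 165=5.04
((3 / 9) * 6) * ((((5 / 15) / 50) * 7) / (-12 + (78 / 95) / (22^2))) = -32186 / 4137615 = -0.01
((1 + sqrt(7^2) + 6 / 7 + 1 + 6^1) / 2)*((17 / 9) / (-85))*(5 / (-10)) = 37 / 420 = 0.09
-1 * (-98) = 98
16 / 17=0.94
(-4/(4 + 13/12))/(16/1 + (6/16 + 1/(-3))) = -1152/23485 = -0.05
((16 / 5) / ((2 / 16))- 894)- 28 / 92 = -99901 / 115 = -868.70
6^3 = 216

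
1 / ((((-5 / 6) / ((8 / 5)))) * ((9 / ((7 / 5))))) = -112 / 375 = -0.30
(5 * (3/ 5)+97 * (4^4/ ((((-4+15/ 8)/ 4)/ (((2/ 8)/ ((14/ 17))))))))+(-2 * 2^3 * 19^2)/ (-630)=-4465927/ 315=-14177.55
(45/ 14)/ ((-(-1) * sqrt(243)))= 5 * sqrt(3)/ 42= 0.21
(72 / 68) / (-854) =-9 / 7259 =-0.00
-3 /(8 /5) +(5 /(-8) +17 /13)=-1.19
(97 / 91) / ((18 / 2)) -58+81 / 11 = -455116 / 9009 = -50.52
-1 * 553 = -553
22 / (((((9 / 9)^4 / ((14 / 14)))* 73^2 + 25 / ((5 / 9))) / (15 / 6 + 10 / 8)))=165 / 10748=0.02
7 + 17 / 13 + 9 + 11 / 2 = 593 / 26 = 22.81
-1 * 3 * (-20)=60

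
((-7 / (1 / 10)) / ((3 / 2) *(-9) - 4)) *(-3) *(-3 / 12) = 3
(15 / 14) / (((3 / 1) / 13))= 65 / 14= 4.64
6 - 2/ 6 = 17/ 3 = 5.67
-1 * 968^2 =-937024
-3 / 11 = -0.27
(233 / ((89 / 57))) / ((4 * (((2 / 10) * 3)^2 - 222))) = -110675 / 657532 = -0.17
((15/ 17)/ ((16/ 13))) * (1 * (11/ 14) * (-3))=-6435/ 3808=-1.69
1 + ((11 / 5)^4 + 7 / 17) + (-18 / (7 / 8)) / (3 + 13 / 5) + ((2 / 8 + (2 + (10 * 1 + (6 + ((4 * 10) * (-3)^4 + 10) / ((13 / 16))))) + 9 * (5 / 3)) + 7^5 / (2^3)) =25636778249 / 4165000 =6155.29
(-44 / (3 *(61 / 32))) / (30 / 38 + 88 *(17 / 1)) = -26752 / 5204337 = -0.01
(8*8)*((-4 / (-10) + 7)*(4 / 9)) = 210.49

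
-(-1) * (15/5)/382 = 3/382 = 0.01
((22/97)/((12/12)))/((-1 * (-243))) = 22/23571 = 0.00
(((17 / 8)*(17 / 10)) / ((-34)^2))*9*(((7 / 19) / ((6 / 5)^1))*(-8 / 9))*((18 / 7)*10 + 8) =-59 / 228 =-0.26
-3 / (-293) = 3 / 293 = 0.01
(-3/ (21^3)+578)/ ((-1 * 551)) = -1784285/ 1700937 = -1.05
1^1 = 1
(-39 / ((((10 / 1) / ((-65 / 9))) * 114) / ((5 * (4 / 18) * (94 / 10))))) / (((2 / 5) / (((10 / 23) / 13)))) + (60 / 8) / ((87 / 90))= 7.97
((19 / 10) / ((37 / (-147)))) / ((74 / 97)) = -270921 / 27380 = -9.89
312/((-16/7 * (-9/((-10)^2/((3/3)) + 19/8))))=24843/16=1552.69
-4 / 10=-2 / 5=-0.40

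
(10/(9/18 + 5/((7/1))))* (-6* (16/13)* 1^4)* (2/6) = -4480/221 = -20.27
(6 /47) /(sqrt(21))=0.03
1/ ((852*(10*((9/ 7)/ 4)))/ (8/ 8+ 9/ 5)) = 49/ 47925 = 0.00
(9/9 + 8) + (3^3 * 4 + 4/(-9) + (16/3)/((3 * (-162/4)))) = 84937/729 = 116.51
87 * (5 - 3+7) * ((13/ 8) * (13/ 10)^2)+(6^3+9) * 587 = 107380251/ 800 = 134225.31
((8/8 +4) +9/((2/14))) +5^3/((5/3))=143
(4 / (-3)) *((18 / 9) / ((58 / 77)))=-308 / 87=-3.54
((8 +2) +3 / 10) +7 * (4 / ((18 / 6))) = 589 / 30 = 19.63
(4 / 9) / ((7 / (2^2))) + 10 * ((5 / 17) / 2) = 1847 / 1071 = 1.72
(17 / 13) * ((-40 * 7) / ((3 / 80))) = -380800 / 39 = -9764.10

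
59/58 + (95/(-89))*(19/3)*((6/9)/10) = 26321/46458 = 0.57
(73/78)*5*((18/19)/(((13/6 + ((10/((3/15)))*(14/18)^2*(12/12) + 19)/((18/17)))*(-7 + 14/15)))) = -11973825/797618822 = -0.02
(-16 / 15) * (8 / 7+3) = -464 / 105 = -4.42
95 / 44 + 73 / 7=3877 / 308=12.59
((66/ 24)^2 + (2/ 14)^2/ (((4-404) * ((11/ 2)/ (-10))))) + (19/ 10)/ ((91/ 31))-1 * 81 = -40803249/ 560560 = -72.79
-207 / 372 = -69 / 124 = -0.56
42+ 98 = 140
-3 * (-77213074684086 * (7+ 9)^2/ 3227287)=59299641357378048/ 3227287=18374455496.95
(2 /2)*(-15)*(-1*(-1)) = -15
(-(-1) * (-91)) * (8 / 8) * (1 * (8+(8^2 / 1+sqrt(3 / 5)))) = -6552 - 91 * sqrt(15) / 5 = -6622.49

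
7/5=1.40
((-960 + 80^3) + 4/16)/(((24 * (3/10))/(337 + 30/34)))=407696555/17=23982150.29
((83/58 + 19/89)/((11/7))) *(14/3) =415961/85173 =4.88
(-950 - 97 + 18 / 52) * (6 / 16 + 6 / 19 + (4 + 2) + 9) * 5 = -324515025 / 3952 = -82114.13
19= 19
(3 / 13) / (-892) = -3 / 11596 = -0.00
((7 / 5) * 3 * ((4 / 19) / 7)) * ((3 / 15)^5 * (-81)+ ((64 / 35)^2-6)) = -0.34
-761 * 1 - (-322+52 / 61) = -26831 / 61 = -439.85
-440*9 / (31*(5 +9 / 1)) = -1980 / 217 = -9.12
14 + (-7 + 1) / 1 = 8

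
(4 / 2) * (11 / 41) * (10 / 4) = 55 / 41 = 1.34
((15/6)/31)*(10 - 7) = 15/62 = 0.24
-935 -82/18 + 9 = -8375/9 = -930.56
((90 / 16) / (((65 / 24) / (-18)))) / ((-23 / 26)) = 972 / 23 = 42.26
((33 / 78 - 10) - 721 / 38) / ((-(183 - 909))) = -3526 / 89661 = -0.04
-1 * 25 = -25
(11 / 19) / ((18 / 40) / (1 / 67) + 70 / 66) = 7260 / 391381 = 0.02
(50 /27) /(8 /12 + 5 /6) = 100 /81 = 1.23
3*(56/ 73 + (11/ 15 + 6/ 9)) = 2373/ 365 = 6.50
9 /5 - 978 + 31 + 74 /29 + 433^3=11771360181 /145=81181794.35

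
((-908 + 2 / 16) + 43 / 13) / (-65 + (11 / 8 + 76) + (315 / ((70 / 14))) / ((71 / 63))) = -13.25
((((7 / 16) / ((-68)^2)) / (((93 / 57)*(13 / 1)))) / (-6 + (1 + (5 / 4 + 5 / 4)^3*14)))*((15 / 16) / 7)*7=7 / 357786624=0.00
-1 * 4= -4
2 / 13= 0.15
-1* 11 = -11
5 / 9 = 0.56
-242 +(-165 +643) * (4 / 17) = -2202 / 17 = -129.53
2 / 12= 1 / 6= 0.17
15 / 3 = 5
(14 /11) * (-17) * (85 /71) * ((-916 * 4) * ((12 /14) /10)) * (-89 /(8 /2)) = -141362616 /781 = -181002.07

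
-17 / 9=-1.89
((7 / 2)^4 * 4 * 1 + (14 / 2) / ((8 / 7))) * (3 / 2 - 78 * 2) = -1498959 / 16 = -93684.94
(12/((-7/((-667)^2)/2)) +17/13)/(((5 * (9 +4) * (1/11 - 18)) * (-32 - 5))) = -35.41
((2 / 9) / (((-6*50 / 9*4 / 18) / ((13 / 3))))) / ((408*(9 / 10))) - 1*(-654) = 24014867 / 36720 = 654.00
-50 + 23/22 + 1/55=-5383/110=-48.94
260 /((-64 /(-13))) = 845 /16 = 52.81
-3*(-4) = 12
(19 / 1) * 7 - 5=128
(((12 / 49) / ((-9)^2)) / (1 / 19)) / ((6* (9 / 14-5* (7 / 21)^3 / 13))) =988 / 64869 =0.02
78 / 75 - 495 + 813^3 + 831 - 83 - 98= 13434198826 / 25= 537367953.04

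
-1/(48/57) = -19/16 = -1.19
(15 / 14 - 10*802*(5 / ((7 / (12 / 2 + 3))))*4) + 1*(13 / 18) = -1856041 / 9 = -206226.78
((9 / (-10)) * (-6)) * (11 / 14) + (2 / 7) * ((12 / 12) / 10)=4.27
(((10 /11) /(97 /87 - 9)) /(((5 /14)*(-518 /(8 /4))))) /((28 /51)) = 4437 /1954414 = 0.00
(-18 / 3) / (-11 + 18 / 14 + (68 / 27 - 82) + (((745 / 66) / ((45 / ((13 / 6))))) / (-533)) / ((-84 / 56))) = 9205812 / 136852201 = 0.07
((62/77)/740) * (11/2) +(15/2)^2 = 145703/2590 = 56.26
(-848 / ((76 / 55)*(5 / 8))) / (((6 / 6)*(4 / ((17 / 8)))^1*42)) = -12.42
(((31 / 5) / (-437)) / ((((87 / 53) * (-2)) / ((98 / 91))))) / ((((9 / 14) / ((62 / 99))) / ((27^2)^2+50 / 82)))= 217517769036008 / 90276685785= 2409.46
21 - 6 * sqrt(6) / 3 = 21 - 2 * sqrt(6) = 16.10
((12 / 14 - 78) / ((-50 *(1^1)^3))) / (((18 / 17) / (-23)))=-1173 / 35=-33.51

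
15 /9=5 /3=1.67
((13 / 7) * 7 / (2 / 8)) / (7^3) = 52 / 343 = 0.15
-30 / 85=-6 / 17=-0.35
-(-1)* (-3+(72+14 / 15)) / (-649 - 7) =-1049 / 9840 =-0.11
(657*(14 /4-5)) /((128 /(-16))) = 1971 /16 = 123.19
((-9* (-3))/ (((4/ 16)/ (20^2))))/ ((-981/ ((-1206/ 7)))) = 5788800/ 763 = 7586.89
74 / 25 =2.96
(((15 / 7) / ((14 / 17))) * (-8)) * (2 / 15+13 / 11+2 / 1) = -37196 / 539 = -69.01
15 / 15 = 1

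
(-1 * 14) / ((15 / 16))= -224 / 15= -14.93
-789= -789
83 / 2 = 41.50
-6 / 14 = -3 / 7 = -0.43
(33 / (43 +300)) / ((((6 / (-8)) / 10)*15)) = -88 / 1029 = -0.09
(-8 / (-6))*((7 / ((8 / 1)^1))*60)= 70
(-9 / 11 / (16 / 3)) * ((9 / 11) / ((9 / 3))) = -81 / 1936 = -0.04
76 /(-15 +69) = 38 /27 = 1.41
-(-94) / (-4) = -47 / 2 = -23.50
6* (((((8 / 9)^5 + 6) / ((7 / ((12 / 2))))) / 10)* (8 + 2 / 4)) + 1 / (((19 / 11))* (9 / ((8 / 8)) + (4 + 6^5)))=973791297499 / 33983913285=28.65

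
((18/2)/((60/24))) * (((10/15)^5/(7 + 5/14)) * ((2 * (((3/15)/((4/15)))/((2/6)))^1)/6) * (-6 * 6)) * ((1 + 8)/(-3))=2688/515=5.22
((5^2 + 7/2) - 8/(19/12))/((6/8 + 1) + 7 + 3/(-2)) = 1782/551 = 3.23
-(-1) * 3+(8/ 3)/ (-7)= 55/ 21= 2.62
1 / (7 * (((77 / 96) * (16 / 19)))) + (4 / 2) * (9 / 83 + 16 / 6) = 773284 / 134211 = 5.76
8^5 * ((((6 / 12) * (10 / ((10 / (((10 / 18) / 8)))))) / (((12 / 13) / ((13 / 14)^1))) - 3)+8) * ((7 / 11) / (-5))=-6236416 / 297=-20998.03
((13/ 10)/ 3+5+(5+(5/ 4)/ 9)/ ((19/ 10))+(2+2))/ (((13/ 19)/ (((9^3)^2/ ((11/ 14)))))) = 8579347308/ 715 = 11999087.14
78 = 78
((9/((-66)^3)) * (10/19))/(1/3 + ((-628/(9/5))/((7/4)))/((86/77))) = 645/6974807356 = 0.00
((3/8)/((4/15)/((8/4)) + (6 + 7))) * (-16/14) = -45/1379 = -0.03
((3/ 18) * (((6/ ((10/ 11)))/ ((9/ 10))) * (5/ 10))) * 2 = 11/ 9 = 1.22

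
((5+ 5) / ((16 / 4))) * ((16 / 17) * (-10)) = -400 / 17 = -23.53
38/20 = 19/10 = 1.90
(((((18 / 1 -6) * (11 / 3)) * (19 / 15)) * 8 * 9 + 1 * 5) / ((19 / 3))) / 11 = 60267 / 1045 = 57.67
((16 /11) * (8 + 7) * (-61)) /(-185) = 7.19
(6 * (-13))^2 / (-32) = -1521 / 8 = -190.12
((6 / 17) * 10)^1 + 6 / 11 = 762 / 187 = 4.07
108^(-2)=1 / 11664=0.00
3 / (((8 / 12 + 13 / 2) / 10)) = 180 / 43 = 4.19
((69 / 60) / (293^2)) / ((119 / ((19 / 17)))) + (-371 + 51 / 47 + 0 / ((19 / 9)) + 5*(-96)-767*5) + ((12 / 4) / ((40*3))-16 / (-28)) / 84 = -128489993299353479 / 27426365463840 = -4684.91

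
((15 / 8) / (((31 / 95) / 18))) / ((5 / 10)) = 12825 / 62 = 206.85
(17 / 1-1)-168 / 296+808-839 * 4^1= -2532.57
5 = 5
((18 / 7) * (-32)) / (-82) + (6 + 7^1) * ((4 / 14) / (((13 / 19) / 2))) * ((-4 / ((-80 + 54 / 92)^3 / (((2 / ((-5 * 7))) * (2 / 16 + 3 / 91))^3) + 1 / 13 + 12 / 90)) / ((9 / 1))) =1.00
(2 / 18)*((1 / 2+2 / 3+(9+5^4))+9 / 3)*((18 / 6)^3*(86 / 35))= 23521 / 5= 4704.20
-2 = -2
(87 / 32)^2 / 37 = 7569 / 37888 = 0.20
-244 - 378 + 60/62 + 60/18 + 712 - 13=7561/93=81.30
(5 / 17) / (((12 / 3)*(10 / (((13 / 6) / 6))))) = 0.00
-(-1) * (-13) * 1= -13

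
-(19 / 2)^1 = -19 / 2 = -9.50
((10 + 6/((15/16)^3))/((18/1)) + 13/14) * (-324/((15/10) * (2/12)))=-2141752/875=-2447.72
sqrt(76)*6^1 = 12*sqrt(19) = 52.31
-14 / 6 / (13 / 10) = -70 / 39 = -1.79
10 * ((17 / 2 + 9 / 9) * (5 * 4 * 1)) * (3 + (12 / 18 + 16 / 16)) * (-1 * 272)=-7235200 / 3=-2411733.33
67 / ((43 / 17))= 1139 / 43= 26.49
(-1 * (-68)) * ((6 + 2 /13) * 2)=10880 /13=836.92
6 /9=2 /3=0.67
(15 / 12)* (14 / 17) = 35 / 34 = 1.03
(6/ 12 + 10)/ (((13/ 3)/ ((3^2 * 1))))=567/ 26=21.81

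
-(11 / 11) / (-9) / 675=0.00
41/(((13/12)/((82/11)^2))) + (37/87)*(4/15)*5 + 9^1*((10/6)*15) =956049517/410553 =2328.69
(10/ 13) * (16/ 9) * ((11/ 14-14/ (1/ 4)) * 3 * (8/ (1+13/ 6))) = -989440/ 1729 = -572.26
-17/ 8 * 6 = -51/ 4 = -12.75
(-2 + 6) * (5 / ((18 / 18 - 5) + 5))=20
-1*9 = -9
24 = 24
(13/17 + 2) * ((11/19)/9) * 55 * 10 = 284350/2907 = 97.82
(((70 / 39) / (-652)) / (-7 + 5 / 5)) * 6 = 35 / 12714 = 0.00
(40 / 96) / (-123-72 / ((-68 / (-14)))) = -85 / 28116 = -0.00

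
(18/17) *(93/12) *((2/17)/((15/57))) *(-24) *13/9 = -183768/1445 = -127.18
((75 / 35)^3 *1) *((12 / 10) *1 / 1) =4050 / 343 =11.81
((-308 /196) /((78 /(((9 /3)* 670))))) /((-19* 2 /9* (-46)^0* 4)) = 33165 /13832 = 2.40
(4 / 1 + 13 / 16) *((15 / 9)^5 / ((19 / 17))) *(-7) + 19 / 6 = -28400447 / 73872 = -384.45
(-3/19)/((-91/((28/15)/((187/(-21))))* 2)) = -42/230945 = -0.00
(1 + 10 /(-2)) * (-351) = 1404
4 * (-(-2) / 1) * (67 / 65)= 536 / 65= 8.25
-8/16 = -0.50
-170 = -170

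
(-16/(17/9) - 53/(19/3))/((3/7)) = -12691/323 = -39.29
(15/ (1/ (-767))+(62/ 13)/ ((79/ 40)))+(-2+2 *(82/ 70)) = -413448101/ 35945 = -11502.24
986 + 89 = 1075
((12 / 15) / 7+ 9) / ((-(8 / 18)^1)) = -20.51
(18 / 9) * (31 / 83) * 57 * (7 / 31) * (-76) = -60648 / 83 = -730.70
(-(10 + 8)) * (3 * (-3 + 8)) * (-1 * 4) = 1080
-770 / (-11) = 70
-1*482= -482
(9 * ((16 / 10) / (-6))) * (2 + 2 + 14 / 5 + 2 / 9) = -1264 / 75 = -16.85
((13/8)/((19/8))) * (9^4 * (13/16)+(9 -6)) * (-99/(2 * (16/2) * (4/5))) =-549169335/19456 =-28226.22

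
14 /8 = 7 /4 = 1.75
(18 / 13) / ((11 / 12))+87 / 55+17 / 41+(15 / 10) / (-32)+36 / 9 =1272389 / 170560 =7.46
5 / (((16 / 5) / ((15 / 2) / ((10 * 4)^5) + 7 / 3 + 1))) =409600009 / 78643200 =5.21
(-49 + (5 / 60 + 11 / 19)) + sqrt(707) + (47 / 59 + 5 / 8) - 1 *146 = -5190215 / 26904 + sqrt(707) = -166.33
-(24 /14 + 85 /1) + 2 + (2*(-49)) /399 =-33899 /399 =-84.96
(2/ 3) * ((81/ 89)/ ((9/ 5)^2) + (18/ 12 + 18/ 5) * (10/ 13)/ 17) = 1184/ 3471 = 0.34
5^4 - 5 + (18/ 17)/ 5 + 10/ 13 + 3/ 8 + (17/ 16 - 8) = 10862919/ 17680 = 614.42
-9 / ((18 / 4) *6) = -1 / 3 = -0.33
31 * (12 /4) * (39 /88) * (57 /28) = 206739 /2464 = 83.90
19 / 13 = 1.46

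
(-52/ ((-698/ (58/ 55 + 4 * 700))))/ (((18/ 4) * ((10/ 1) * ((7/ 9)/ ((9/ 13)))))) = 2773044/ 671825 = 4.13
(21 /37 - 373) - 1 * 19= -14483 /37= -391.43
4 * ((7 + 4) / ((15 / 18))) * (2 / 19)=528 / 95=5.56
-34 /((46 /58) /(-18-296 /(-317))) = 5334260 /7291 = 731.62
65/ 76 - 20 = -19.14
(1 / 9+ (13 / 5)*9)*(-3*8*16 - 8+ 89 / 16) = -363423 / 40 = -9085.58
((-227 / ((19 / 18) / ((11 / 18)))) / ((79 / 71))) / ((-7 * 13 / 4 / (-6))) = -4254888 / 136591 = -31.15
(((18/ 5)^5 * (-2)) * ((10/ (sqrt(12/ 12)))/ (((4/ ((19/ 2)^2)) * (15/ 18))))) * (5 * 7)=-7162407504/ 625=-11459852.01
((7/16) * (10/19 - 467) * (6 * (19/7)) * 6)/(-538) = 79767/2152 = 37.07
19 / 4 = 4.75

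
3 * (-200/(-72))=25/3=8.33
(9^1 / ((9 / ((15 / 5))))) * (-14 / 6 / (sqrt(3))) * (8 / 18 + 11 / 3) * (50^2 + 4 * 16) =-664076 * sqrt(3) / 27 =-42600.50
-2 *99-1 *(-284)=86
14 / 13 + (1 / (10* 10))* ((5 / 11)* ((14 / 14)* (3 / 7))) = 21599 / 20020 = 1.08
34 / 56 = 17 / 28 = 0.61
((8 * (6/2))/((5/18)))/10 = 216/25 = 8.64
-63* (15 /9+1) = -168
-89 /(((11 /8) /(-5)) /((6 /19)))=21360 /209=102.20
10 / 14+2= 19 / 7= 2.71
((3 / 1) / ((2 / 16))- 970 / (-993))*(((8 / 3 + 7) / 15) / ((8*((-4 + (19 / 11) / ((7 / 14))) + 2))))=3955919 / 2859840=1.38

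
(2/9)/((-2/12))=-4/3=-1.33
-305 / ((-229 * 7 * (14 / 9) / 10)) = 1.22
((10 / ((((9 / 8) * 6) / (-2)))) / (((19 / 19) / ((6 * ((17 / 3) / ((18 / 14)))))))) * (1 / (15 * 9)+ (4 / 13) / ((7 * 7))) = -640288 / 597051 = -1.07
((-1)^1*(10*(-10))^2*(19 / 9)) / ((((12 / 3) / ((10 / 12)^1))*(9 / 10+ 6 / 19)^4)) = -154756187500000 / 76879700667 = -2012.97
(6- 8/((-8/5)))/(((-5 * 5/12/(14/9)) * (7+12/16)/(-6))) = 4928/775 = 6.36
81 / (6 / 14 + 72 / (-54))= -1701 / 19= -89.53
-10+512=502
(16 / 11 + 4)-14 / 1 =-94 / 11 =-8.55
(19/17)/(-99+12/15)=-95/8347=-0.01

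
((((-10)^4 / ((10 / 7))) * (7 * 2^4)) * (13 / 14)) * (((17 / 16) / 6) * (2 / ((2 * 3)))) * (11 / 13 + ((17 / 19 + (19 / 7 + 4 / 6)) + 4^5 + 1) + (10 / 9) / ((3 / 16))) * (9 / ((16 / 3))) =51388681625 / 684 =75129651.50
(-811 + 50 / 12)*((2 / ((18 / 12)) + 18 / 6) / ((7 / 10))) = -314665 / 63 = -4994.68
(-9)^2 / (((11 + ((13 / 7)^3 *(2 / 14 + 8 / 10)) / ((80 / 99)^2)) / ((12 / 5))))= 14936140800 / 1555734301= 9.60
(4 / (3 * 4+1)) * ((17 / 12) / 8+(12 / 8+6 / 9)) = 75 / 104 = 0.72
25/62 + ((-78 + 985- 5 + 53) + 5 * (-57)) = 41565/62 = 670.40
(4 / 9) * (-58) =-25.78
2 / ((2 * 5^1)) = 1 / 5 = 0.20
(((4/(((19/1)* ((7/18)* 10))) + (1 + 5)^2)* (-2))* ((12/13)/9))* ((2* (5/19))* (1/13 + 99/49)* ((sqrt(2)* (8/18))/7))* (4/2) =-151855104* sqrt(2)/146482609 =-1.47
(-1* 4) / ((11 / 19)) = -76 / 11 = -6.91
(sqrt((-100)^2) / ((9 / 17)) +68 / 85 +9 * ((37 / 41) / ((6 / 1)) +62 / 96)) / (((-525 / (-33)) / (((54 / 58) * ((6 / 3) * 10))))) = 230.41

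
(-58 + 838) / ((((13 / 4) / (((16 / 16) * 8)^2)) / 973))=14945280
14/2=7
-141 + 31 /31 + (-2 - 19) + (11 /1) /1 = -150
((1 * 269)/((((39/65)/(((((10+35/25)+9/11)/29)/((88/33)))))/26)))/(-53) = -587496/16907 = -34.75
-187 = -187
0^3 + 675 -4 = 671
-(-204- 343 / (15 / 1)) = 3403 / 15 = 226.87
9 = 9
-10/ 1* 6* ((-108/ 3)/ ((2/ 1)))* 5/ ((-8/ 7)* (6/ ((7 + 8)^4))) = -79734375/ 2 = -39867187.50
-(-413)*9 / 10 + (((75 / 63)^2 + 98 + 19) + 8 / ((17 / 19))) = 37414409 / 74970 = 499.06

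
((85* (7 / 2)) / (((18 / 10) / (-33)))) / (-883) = 32725 / 5298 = 6.18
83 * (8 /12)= 166 /3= 55.33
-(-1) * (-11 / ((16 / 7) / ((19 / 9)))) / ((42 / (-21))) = 1463 / 288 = 5.08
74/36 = 37/18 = 2.06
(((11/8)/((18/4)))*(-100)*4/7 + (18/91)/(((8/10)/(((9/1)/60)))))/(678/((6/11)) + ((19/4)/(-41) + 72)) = -4680437/353219958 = -0.01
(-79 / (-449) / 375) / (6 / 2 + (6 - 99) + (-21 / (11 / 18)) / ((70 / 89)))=-869 / 247612275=-0.00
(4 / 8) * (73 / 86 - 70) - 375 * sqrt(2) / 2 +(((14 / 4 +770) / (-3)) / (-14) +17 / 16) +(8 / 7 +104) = 1300991 / 14448 - 375 * sqrt(2) / 2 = -175.12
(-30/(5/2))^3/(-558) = 3.10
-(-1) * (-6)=-6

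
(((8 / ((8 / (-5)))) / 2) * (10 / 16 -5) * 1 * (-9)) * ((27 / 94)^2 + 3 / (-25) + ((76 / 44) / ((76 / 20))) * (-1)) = 48.44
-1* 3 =-3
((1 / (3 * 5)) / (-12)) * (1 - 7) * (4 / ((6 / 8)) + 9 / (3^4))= 49 / 270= 0.18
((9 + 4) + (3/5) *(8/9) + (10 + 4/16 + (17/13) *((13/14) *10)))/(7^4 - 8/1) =0.02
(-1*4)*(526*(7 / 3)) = -14728 / 3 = -4909.33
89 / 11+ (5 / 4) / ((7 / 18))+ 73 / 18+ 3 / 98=149327 / 9702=15.39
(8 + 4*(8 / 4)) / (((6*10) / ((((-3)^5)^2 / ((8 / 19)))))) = 373977 / 10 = 37397.70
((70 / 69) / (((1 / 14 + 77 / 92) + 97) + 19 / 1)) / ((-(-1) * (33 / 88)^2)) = 125440 / 2032803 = 0.06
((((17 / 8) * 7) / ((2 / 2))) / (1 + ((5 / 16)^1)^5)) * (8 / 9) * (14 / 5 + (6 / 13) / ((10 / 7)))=3618635776 / 87892155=41.17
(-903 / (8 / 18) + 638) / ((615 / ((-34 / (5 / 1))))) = 3791 / 246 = 15.41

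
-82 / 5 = -16.40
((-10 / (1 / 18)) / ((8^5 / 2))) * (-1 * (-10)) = -225 / 2048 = -0.11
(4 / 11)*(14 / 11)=56 / 121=0.46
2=2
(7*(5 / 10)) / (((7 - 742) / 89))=-89 / 210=-0.42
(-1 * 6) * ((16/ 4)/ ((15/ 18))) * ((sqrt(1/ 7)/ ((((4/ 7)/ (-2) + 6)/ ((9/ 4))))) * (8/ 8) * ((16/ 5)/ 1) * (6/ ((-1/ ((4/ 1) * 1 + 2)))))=23328 * sqrt(7)/ 125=493.76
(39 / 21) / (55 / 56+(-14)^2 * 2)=104 / 22007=0.00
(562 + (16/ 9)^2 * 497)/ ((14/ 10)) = 863770/ 567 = 1523.40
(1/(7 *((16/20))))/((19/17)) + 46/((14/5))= 8825/532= 16.59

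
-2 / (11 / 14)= -28 / 11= -2.55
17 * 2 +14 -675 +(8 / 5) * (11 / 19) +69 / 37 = -2194094 / 3515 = -624.21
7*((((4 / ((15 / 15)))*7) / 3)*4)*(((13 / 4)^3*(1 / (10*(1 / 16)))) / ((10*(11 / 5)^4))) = 2691325 / 43923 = 61.27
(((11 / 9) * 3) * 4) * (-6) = -88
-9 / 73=-0.12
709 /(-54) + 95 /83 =-11.99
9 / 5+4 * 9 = 189 / 5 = 37.80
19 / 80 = 0.24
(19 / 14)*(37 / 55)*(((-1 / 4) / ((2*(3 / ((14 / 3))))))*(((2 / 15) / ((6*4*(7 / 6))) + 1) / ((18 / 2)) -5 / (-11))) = -8275013 / 82328400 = -0.10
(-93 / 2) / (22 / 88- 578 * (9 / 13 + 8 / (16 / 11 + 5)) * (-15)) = -171678 / 61835363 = -0.00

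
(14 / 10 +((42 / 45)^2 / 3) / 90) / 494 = 42623 / 15005250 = 0.00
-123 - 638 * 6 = -3951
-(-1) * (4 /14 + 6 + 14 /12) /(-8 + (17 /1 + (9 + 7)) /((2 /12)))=313 /7980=0.04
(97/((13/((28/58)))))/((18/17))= 11543/3393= 3.40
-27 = -27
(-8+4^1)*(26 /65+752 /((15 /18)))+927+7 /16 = -214701 /80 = -2683.76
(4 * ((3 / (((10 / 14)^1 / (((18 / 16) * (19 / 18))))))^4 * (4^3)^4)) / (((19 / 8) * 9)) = 1214186545152 / 625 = 1942698472.24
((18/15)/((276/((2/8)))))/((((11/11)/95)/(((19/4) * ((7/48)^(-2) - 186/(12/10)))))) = -1910051/36064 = -52.96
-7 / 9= -0.78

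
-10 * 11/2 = -55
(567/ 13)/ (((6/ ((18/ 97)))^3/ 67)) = 0.09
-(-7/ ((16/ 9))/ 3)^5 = 4084101/ 1048576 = 3.89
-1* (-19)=19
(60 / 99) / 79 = 20 / 2607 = 0.01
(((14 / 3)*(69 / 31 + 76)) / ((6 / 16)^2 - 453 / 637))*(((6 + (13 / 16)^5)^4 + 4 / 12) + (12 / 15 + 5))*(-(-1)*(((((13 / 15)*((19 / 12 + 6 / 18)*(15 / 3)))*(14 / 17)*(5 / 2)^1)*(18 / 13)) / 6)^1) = -51654855412845494268221039326088200525 / 12503024807157207961782240411648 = -4131388.70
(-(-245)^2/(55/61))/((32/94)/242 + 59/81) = -30666736485/336181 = -91220.91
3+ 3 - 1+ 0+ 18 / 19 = 113 / 19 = 5.95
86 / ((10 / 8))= 344 / 5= 68.80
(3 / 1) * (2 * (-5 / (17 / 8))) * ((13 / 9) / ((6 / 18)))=-1040 / 17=-61.18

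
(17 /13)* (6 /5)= 102 /65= 1.57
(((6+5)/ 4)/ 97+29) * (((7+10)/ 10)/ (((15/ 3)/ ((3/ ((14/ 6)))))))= 246177/ 19400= 12.69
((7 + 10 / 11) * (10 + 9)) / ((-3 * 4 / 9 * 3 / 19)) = -31407 / 44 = -713.80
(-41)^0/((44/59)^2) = 3481/1936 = 1.80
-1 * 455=-455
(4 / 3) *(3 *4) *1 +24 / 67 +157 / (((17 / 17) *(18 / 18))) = 11615 / 67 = 173.36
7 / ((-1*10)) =-7 / 10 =-0.70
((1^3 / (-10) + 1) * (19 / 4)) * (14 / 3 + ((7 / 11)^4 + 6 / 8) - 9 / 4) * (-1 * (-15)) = 50032035 / 234256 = 213.58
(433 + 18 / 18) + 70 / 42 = 1307 / 3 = 435.67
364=364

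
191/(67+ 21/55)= 10505/3706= 2.83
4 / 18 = 2 / 9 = 0.22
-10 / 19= -0.53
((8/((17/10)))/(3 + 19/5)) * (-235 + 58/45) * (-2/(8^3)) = 0.63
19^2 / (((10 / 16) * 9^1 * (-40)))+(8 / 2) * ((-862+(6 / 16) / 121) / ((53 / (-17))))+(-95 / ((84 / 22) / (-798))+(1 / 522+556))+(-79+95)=300325271251 / 13948275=21531.36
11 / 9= 1.22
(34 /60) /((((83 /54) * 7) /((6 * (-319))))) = -292842 /2905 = -100.81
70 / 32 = 35 / 16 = 2.19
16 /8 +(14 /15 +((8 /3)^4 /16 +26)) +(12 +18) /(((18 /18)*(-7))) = 78836 /2835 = 27.81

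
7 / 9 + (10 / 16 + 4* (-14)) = -3931 / 72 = -54.60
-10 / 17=-0.59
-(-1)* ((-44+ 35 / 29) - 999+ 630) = -11942 / 29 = -411.79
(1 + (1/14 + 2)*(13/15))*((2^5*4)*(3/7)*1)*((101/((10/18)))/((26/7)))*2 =34149312/2275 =15010.69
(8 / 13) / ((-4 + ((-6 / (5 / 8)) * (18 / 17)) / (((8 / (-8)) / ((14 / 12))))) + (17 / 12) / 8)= 65280 / 852449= 0.08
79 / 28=2.82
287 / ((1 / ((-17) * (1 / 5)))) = -4879 / 5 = -975.80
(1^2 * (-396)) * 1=-396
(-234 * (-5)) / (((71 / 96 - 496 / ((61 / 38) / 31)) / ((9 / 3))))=-1581120 / 4314409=-0.37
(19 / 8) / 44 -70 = -24621 / 352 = -69.95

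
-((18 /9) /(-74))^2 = -1 /1369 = -0.00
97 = 97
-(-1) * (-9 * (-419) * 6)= 22626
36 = 36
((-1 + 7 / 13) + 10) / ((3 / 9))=372 / 13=28.62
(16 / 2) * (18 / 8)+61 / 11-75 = -566 / 11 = -51.45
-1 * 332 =-332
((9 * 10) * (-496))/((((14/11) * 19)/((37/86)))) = -4542120/5719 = -794.22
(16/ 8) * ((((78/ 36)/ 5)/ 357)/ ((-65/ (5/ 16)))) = -1/ 85680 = -0.00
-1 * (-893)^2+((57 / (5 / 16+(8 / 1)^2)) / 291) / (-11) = -875553547711 / 1097943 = -797449.00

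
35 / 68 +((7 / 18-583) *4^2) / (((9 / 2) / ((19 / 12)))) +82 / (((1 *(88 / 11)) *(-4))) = -216922615 / 66096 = -3281.93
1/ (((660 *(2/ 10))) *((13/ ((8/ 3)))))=0.00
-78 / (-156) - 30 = -59 / 2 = -29.50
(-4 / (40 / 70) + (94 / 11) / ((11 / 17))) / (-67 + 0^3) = -751 / 8107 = -0.09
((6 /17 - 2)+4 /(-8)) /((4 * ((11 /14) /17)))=-511 /44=-11.61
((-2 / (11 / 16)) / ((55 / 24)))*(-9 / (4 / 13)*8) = 179712 / 605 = 297.04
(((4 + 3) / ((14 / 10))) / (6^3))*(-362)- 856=-864.38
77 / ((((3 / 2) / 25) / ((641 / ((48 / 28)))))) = 8637475 / 18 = 479859.72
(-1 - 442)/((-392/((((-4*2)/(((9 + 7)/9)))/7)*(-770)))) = 219285/392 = 559.40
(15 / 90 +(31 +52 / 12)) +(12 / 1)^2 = 359 / 2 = 179.50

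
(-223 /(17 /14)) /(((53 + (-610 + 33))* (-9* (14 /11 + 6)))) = -0.01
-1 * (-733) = 733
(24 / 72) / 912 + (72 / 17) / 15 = 65749 / 232560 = 0.28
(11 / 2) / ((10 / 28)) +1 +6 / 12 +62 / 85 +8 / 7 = 22339 / 1190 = 18.77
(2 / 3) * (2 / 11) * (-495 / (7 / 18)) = -1080 / 7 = -154.29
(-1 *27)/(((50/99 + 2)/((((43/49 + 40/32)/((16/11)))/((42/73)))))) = -298352241/10888192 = -27.40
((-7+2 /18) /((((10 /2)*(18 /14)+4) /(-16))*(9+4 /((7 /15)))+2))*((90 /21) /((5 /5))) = 3.12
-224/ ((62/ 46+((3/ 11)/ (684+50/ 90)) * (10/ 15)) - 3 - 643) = 0.35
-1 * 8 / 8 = -1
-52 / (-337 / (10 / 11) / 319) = 15080 / 337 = 44.75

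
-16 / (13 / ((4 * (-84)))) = 5376 / 13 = 413.54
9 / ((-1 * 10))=-9 / 10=-0.90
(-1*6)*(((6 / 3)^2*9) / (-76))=54 / 19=2.84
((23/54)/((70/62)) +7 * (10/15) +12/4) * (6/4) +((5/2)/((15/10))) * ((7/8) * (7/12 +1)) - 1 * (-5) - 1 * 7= 124739/10080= 12.37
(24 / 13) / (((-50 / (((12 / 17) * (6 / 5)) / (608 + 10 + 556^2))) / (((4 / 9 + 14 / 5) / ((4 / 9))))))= -15768 / 21392385625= -0.00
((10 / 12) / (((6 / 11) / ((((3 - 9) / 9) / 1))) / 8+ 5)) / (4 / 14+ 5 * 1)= 0.03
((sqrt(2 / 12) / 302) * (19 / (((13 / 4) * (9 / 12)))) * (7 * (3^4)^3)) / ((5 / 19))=596867292 * sqrt(6) / 9815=148957.75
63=63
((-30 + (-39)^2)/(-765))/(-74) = 497/18870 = 0.03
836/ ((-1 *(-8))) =209/ 2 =104.50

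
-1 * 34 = -34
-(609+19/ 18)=-10981/ 18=-610.06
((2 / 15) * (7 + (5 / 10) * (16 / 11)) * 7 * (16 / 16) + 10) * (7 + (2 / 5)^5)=12443176 / 103125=120.66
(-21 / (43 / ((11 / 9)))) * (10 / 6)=-385 / 387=-0.99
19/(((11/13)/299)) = 73853/11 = 6713.91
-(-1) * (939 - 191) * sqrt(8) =1496 * sqrt(2) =2115.66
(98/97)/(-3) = -98/291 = -0.34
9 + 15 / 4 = 12.75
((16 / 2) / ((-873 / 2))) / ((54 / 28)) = -224 / 23571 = -0.01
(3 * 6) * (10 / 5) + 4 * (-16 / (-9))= 388 / 9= 43.11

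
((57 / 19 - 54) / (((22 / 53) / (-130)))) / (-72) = -58565 / 264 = -221.84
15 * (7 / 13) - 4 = 4.08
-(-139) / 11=12.64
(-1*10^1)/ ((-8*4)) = 5/ 16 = 0.31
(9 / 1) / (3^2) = 1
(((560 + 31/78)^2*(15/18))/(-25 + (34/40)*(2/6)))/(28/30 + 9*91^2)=-238831440125/1681129224138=-0.14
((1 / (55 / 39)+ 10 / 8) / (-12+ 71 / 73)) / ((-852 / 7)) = 31463 / 21555600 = 0.00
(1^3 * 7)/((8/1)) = 7/8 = 0.88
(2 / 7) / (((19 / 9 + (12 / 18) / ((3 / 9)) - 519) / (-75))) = 675 / 16219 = 0.04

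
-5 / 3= -1.67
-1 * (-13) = 13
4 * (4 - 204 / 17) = -32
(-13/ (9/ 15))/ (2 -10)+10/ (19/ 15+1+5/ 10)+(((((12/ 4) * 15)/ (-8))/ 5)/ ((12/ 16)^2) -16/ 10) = 27119/ 9960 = 2.72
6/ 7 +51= 363/ 7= 51.86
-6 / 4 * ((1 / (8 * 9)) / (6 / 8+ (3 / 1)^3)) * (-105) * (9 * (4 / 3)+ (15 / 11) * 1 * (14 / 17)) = 14315 / 13838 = 1.03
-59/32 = -1.84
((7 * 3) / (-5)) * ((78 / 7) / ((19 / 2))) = -468 / 95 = -4.93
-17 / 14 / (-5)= 17 / 70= 0.24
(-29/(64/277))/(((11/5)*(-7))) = 40165/4928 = 8.15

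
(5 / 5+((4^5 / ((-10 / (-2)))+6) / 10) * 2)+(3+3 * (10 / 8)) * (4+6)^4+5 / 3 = 5065862 / 75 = 67544.83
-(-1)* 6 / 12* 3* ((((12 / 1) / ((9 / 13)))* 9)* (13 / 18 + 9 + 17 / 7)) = 19903 / 7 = 2843.29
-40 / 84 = -10 / 21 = -0.48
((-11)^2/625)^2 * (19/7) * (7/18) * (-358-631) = -275119031/7031250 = -39.13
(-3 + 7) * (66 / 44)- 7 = -1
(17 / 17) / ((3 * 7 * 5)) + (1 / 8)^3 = 617 / 53760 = 0.01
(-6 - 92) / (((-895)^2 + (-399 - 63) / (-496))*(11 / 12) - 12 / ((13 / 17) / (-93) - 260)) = -119888618304 / 898276258519765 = -0.00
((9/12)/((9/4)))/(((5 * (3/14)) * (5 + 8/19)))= 266/4635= 0.06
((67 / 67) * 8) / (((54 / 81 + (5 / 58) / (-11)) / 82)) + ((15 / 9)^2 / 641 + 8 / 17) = 123197623229 / 123670053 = 996.18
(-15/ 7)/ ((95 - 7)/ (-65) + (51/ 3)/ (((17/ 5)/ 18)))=-975/ 40334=-0.02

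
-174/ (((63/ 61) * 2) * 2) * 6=-1769/ 7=-252.71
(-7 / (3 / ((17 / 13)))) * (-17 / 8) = 2023 / 312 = 6.48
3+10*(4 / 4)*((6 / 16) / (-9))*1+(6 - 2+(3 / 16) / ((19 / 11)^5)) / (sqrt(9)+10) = 4468332055 / 1545085776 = 2.89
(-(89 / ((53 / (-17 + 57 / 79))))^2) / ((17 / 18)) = -235794926088 / 298026473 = -791.19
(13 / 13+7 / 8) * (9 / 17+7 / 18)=1.72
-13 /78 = -1 /6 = -0.17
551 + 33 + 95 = 679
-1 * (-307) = 307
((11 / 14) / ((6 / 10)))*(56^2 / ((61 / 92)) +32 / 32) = 5290505 / 854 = 6194.97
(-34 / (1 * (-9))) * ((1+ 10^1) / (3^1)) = 374 / 27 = 13.85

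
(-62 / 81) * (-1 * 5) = 310 / 81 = 3.83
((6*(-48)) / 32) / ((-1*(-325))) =-9 / 325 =-0.03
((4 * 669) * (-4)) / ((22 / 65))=-347880 / 11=-31625.45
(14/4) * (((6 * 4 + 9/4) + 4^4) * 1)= 7903/8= 987.88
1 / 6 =0.17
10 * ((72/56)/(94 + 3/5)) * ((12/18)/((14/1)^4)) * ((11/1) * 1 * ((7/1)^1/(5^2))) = 3/412972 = 0.00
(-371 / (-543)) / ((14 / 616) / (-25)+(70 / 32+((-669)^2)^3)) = 233200 / 30599277533993004175629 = 0.00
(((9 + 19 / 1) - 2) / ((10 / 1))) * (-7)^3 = -4459 / 5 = -891.80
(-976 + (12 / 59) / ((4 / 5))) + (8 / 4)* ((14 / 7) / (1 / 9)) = -55445 / 59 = -939.75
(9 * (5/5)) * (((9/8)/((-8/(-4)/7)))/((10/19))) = 10773/160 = 67.33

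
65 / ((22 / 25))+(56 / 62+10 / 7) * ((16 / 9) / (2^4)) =3184757 / 42966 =74.12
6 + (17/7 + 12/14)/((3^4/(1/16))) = 54455/9072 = 6.00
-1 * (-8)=8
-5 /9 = -0.56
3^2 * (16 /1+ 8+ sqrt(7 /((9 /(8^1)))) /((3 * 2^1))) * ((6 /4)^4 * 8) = 81 * sqrt(14) /2+ 8748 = 8899.54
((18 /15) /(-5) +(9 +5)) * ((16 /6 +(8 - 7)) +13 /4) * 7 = 49966 /75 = 666.21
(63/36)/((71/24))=42/71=0.59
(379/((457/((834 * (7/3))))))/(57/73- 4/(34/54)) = -289.63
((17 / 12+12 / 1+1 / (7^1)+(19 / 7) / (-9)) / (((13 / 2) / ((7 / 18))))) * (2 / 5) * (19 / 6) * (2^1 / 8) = 4883 / 19440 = 0.25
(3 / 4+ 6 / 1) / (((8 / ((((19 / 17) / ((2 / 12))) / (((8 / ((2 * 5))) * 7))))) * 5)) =1539 / 7616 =0.20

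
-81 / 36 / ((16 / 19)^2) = -3249 / 1024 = -3.17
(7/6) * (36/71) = 42/71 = 0.59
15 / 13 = 1.15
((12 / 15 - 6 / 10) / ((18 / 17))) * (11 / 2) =1.04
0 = 0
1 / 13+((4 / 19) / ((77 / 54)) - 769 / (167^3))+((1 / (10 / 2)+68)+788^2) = 621012.42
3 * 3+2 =11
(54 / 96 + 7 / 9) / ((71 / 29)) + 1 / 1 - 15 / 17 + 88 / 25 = 18185029 / 4345200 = 4.19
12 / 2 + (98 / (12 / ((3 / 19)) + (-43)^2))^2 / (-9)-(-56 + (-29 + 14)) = 77.00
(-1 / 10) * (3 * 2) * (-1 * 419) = 1257 / 5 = 251.40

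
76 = 76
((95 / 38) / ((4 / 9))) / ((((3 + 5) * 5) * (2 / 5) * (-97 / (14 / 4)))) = -315 / 24832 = -0.01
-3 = -3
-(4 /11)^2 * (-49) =784 /121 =6.48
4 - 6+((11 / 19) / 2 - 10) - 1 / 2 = -232 / 19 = -12.21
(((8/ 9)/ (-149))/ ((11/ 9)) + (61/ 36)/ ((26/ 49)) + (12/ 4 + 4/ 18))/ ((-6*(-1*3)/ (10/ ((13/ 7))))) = 344214745/ 179490168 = 1.92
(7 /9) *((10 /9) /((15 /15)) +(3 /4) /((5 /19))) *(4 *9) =4991 /45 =110.91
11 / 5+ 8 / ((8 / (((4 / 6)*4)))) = 73 / 15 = 4.87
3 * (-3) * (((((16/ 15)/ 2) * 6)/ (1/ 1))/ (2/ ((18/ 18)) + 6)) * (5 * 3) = -54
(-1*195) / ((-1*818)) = 195 / 818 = 0.24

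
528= 528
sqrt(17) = 4.12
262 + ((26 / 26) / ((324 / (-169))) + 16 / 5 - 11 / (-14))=3010363 / 11340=265.46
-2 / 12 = -0.17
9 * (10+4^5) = 9306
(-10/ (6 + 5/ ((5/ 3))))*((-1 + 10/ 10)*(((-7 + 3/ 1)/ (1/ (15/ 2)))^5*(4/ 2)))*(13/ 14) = 0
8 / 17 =0.47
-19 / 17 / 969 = -1 / 867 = -0.00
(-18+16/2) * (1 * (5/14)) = -25/7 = -3.57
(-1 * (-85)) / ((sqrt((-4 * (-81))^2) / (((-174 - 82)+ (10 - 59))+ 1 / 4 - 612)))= -311695 / 1296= -240.51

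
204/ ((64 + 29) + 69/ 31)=527/ 246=2.14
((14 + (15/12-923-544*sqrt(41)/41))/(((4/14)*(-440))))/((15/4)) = 952*sqrt(41)/33825 + 25417/13200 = 2.11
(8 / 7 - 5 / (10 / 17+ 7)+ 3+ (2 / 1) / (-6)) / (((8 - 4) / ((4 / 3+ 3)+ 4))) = 71125 / 10836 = 6.56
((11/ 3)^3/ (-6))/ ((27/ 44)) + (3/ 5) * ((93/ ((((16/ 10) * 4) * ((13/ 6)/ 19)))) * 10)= 170853977/ 227448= 751.18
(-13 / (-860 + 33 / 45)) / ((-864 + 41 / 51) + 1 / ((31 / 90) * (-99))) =-3391245 / 193494217817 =-0.00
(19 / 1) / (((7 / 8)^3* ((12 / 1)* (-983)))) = -2432 / 1011507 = -0.00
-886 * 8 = -7088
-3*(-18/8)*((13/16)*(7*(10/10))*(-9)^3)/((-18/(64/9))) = 22113/2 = 11056.50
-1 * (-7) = 7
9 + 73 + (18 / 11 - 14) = 766 / 11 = 69.64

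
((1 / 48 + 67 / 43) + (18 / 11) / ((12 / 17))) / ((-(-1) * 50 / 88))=88481 / 12900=6.86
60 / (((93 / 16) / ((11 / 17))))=6.68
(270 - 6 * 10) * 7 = 1470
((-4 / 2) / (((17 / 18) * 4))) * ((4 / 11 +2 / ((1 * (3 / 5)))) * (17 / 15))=-122 / 55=-2.22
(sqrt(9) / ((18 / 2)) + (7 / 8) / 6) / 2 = 23 / 96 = 0.24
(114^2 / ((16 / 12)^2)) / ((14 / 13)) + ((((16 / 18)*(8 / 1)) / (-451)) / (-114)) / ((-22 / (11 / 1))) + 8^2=88777915375 / 12956328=6852.09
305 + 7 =312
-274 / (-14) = 137 / 7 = 19.57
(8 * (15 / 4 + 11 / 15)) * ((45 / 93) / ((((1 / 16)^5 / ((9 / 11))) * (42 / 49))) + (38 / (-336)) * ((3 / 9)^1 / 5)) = 111952368330749 / 6444900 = 17370691.30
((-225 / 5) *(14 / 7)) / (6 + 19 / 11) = -198 / 17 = -11.65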